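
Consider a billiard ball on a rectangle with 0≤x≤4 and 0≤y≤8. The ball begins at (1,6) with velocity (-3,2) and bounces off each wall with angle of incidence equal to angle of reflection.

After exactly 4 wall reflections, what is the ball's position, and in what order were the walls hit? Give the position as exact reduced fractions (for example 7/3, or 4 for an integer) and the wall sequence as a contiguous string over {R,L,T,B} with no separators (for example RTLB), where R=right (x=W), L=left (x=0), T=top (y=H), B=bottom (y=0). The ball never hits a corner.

1. t=1/3 → L at (0,20/3); v=(3,2)
2. t=2/3 → T at (2,8); v=(3,-2)
3. t=2/3 → R at (4,20/3); v=(-3,-2)
4. t=4/3 → L at (0,4); v=(3,-2)

Final position: (0,4)
Wall sequence: LTRL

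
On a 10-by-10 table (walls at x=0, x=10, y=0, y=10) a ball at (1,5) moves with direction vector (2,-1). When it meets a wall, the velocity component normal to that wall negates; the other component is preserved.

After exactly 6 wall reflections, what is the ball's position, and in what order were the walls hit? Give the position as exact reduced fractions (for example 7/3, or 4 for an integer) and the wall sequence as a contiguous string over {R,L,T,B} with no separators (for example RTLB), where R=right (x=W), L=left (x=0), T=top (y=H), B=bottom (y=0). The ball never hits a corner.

Final position: (0,11/2)
Wall sequence: RBLRTL

1. t=9/2 → R at (10,1/2); v=(-2,-1)
2. t=1/2 → B at (9,0); v=(-2,1)
3. t=9/2 → L at (0,9/2); v=(2,1)
4. t=5 → R at (10,19/2); v=(-2,1)
5. t=1/2 → T at (9,10); v=(-2,-1)
6. t=9/2 → L at (0,11/2); v=(2,-1)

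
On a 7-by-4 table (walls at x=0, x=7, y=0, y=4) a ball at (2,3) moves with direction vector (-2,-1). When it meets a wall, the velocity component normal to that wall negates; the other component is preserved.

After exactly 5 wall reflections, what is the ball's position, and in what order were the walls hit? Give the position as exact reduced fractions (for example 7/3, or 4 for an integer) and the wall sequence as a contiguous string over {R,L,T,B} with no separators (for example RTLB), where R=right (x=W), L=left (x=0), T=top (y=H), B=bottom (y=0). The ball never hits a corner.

1. t=1 → L at (0,2); v=(2,-1)
2. t=2 → B at (4,0); v=(2,1)
3. t=3/2 → R at (7,3/2); v=(-2,1)
4. t=5/2 → T at (2,4); v=(-2,-1)
5. t=1 → L at (0,3); v=(2,-1)

Final position: (0,3)
Wall sequence: LBRTL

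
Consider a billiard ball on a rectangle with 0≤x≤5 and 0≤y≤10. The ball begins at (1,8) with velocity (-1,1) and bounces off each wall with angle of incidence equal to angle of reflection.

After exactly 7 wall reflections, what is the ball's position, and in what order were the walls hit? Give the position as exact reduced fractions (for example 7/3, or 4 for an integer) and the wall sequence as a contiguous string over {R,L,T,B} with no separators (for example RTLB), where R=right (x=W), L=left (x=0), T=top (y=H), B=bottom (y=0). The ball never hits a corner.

Final position: (0,9)
Wall sequence: LTRLBRL

1. t=1 → L at (0,9); v=(1,1)
2. t=1 → T at (1,10); v=(1,-1)
3. t=4 → R at (5,6); v=(-1,-1)
4. t=5 → L at (0,1); v=(1,-1)
5. t=1 → B at (1,0); v=(1,1)
6. t=4 → R at (5,4); v=(-1,1)
7. t=5 → L at (0,9); v=(1,1)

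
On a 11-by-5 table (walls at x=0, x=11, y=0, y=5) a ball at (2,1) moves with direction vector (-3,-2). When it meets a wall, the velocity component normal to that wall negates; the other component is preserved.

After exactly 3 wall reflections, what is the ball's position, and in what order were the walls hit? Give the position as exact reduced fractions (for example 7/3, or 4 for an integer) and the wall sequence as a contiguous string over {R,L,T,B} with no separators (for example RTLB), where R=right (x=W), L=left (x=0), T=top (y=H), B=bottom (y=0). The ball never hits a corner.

Final position: (7,5)
Wall sequence: BLT

1. t=1/2 → B at (1/2,0); v=(-3,2)
2. t=1/6 → L at (0,1/3); v=(3,2)
3. t=7/3 → T at (7,5); v=(3,-2)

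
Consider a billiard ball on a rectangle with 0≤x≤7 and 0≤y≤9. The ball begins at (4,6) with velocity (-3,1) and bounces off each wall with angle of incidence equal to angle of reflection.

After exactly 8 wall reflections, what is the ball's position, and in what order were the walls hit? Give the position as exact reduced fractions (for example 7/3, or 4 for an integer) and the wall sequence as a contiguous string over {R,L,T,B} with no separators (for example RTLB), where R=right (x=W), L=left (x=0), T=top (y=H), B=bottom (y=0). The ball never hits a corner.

1. t=4/3 → L at (0,22/3); v=(3,1)
2. t=5/3 → T at (5,9); v=(3,-1)
3. t=2/3 → R at (7,25/3); v=(-3,-1)
4. t=7/3 → L at (0,6); v=(3,-1)
5. t=7/3 → R at (7,11/3); v=(-3,-1)
6. t=7/3 → L at (0,4/3); v=(3,-1)
7. t=4/3 → B at (4,0); v=(3,1)
8. t=1 → R at (7,1); v=(-3,1)

Final position: (7,1)
Wall sequence: LTRLRLBR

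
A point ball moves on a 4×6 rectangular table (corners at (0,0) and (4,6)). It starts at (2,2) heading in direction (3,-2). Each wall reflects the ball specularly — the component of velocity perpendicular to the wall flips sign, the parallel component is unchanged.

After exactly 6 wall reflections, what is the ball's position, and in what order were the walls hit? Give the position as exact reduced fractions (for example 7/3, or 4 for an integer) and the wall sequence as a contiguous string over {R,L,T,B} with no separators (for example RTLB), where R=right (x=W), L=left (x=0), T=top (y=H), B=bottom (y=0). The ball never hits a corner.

1. t=2/3 → R at (4,2/3); v=(-3,-2)
2. t=1/3 → B at (3,0); v=(-3,2)
3. t=1 → L at (0,2); v=(3,2)
4. t=4/3 → R at (4,14/3); v=(-3,2)
5. t=2/3 → T at (2,6); v=(-3,-2)
6. t=2/3 → L at (0,14/3); v=(3,-2)

Final position: (0,14/3)
Wall sequence: RBLRTL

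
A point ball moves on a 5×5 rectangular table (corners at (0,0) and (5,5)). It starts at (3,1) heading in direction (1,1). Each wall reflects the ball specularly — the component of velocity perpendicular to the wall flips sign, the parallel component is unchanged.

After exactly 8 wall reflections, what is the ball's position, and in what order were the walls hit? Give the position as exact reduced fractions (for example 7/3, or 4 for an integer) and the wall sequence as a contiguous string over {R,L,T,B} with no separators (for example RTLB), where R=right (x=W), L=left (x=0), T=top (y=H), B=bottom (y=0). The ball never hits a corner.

1. t=2 → R at (5,3); v=(-1,1)
2. t=2 → T at (3,5); v=(-1,-1)
3. t=3 → L at (0,2); v=(1,-1)
4. t=2 → B at (2,0); v=(1,1)
5. t=3 → R at (5,3); v=(-1,1)
6. t=2 → T at (3,5); v=(-1,-1)
7. t=3 → L at (0,2); v=(1,-1)
8. t=2 → B at (2,0); v=(1,1)

Final position: (2,0)
Wall sequence: RTLBRTLB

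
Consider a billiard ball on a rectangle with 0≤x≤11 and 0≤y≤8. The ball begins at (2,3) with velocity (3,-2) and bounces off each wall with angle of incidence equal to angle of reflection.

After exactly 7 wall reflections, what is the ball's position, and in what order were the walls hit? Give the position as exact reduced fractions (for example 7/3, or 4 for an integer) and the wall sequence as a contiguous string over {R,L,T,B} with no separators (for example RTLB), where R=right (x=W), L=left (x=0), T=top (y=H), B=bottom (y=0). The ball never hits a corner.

1. t=3/2 → B at (13/2,0); v=(3,2)
2. t=3/2 → R at (11,3); v=(-3,2)
3. t=5/2 → T at (7/2,8); v=(-3,-2)
4. t=7/6 → L at (0,17/3); v=(3,-2)
5. t=17/6 → B at (17/2,0); v=(3,2)
6. t=5/6 → R at (11,5/3); v=(-3,2)
7. t=19/6 → T at (3/2,8); v=(-3,-2)

Final position: (3/2,8)
Wall sequence: BRTLBRT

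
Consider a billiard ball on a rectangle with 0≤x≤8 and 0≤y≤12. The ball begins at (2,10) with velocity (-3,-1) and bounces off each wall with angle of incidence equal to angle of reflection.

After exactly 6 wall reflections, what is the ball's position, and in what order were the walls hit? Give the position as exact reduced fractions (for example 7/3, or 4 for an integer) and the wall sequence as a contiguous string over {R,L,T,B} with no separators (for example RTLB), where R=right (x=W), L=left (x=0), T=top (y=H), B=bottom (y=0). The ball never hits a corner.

Final position: (0,4/3)
Wall sequence: LRLRBL

1. t=2/3 → L at (0,28/3); v=(3,-1)
2. t=8/3 → R at (8,20/3); v=(-3,-1)
3. t=8/3 → L at (0,4); v=(3,-1)
4. t=8/3 → R at (8,4/3); v=(-3,-1)
5. t=4/3 → B at (4,0); v=(-3,1)
6. t=4/3 → L at (0,4/3); v=(3,1)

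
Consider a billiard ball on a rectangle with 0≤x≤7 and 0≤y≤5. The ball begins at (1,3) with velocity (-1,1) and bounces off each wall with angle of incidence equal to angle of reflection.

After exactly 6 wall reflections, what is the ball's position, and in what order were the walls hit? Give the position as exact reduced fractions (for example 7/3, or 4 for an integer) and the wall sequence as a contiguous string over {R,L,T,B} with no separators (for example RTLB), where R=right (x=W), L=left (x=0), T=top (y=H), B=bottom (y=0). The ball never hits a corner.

Final position: (0,2)
Wall sequence: LTBRTL

1. t=1 → L at (0,4); v=(1,1)
2. t=1 → T at (1,5); v=(1,-1)
3. t=5 → B at (6,0); v=(1,1)
4. t=1 → R at (7,1); v=(-1,1)
5. t=4 → T at (3,5); v=(-1,-1)
6. t=3 → L at (0,2); v=(1,-1)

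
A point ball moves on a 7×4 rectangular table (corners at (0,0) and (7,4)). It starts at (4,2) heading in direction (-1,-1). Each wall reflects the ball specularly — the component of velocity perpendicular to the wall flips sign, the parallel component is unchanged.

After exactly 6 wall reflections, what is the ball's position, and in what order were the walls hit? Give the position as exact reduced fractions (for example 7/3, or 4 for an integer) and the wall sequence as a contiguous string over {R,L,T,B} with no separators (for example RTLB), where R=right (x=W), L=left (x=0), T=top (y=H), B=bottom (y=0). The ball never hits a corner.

Final position: (4,4)
Wall sequence: BLTBRT

1. t=2 → B at (2,0); v=(-1,1)
2. t=2 → L at (0,2); v=(1,1)
3. t=2 → T at (2,4); v=(1,-1)
4. t=4 → B at (6,0); v=(1,1)
5. t=1 → R at (7,1); v=(-1,1)
6. t=3 → T at (4,4); v=(-1,-1)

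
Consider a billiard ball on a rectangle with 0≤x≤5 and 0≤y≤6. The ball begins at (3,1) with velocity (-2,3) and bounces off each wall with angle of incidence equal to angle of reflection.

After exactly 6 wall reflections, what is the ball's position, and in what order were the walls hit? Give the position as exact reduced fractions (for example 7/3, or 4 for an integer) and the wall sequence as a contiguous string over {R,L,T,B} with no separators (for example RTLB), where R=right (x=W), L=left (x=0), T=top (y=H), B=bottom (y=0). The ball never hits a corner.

Final position: (0,7/2)
Wall sequence: LTBRTL

1. t=3/2 → L at (0,11/2); v=(2,3)
2. t=1/6 → T at (1/3,6); v=(2,-3)
3. t=2 → B at (13/3,0); v=(2,3)
4. t=1/3 → R at (5,1); v=(-2,3)
5. t=5/3 → T at (5/3,6); v=(-2,-3)
6. t=5/6 → L at (0,7/2); v=(2,-3)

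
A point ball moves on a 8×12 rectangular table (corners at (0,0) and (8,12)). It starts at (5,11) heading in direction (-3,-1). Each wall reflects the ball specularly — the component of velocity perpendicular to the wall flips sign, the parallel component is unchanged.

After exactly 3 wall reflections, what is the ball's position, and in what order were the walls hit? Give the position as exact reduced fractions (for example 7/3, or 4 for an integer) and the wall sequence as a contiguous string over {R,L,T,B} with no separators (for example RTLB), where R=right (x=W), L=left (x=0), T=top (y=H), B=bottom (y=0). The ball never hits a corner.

Final position: (0,4)
Wall sequence: LRL

1. t=5/3 → L at (0,28/3); v=(3,-1)
2. t=8/3 → R at (8,20/3); v=(-3,-1)
3. t=8/3 → L at (0,4); v=(3,-1)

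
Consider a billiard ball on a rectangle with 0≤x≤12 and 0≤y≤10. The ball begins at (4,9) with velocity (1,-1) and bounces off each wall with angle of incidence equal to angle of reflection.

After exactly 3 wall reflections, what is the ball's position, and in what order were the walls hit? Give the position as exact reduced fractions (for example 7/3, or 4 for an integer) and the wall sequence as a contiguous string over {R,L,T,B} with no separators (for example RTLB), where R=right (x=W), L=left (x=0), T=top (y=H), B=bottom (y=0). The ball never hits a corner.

Final position: (1,10)
Wall sequence: RBT

1. t=8 → R at (12,1); v=(-1,-1)
2. t=1 → B at (11,0); v=(-1,1)
3. t=10 → T at (1,10); v=(-1,-1)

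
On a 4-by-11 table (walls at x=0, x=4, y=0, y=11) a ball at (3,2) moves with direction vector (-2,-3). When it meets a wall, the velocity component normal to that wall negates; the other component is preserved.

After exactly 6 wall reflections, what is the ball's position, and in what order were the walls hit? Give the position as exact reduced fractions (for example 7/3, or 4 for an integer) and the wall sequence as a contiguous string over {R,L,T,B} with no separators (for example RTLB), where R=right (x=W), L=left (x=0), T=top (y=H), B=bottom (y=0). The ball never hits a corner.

Final position: (4,3/2)
Wall sequence: BLRTLR

1. t=2/3 → B at (5/3,0); v=(-2,3)
2. t=5/6 → L at (0,5/2); v=(2,3)
3. t=2 → R at (4,17/2); v=(-2,3)
4. t=5/6 → T at (7/3,11); v=(-2,-3)
5. t=7/6 → L at (0,15/2); v=(2,-3)
6. t=2 → R at (4,3/2); v=(-2,-3)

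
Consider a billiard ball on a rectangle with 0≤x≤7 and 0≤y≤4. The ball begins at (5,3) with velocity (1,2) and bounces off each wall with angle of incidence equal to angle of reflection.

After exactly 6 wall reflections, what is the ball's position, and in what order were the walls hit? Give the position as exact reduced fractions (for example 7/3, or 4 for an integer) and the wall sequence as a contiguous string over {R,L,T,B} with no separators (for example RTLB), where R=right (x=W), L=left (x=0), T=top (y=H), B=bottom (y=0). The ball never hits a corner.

Final position: (1/2,4)
Wall sequence: TRBTBT

1. t=1/2 → T at (11/2,4); v=(1,-2)
2. t=3/2 → R at (7,1); v=(-1,-2)
3. t=1/2 → B at (13/2,0); v=(-1,2)
4. t=2 → T at (9/2,4); v=(-1,-2)
5. t=2 → B at (5/2,0); v=(-1,2)
6. t=2 → T at (1/2,4); v=(-1,-2)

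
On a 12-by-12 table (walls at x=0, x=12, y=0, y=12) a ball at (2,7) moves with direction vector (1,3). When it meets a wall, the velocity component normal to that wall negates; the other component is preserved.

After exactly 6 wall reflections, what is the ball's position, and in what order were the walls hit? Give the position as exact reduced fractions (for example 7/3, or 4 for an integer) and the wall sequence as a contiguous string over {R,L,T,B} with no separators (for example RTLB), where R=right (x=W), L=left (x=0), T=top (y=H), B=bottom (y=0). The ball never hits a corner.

1. t=5/3 → T at (11/3,12); v=(1,-3)
2. t=4 → B at (23/3,0); v=(1,3)
3. t=4 → T at (35/3,12); v=(1,-3)
4. t=1/3 → R at (12,11); v=(-1,-3)
5. t=11/3 → B at (25/3,0); v=(-1,3)
6. t=4 → T at (13/3,12); v=(-1,-3)

Final position: (13/3,12)
Wall sequence: TBTRBT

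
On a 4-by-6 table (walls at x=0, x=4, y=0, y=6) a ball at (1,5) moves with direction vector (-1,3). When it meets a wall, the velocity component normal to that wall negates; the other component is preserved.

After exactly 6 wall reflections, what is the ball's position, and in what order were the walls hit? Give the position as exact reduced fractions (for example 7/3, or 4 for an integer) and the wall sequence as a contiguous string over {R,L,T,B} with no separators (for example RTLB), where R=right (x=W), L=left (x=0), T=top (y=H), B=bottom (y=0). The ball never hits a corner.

1. t=1/3 → T at (2/3,6); v=(-1,-3)
2. t=2/3 → L at (0,4); v=(1,-3)
3. t=4/3 → B at (4/3,0); v=(1,3)
4. t=2 → T at (10/3,6); v=(1,-3)
5. t=2/3 → R at (4,4); v=(-1,-3)
6. t=4/3 → B at (8/3,0); v=(-1,3)

Final position: (8/3,0)
Wall sequence: TLBTRB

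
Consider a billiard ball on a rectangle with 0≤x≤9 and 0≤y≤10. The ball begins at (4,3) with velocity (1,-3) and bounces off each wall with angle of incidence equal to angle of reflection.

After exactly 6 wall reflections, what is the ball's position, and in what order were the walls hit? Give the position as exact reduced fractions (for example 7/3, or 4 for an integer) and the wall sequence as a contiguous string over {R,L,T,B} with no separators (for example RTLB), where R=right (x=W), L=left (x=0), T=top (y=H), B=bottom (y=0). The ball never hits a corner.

Final position: (0,1)
Wall sequence: BTRBTL

1. t=1 → B at (5,0); v=(1,3)
2. t=10/3 → T at (25/3,10); v=(1,-3)
3. t=2/3 → R at (9,8); v=(-1,-3)
4. t=8/3 → B at (19/3,0); v=(-1,3)
5. t=10/3 → T at (3,10); v=(-1,-3)
6. t=3 → L at (0,1); v=(1,-3)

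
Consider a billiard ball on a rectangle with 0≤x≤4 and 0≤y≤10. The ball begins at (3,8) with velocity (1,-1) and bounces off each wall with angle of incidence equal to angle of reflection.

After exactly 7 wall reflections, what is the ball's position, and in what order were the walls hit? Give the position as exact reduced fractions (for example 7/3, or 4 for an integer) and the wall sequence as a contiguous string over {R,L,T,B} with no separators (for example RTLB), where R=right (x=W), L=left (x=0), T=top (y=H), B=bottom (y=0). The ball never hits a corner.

1. t=1 → R at (4,7); v=(-1,-1)
2. t=4 → L at (0,3); v=(1,-1)
3. t=3 → B at (3,0); v=(1,1)
4. t=1 → R at (4,1); v=(-1,1)
5. t=4 → L at (0,5); v=(1,1)
6. t=4 → R at (4,9); v=(-1,1)
7. t=1 → T at (3,10); v=(-1,-1)

Final position: (3,10)
Wall sequence: RLBRLRT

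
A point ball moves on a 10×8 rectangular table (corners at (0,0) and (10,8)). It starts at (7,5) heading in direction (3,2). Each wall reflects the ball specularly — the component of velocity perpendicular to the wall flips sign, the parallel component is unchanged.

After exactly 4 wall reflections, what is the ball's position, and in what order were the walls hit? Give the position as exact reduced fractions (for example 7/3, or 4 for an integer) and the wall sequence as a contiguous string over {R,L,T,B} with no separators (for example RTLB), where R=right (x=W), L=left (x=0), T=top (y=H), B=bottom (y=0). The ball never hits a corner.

1. t=1 → R at (10,7); v=(-3,2)
2. t=1/2 → T at (17/2,8); v=(-3,-2)
3. t=17/6 → L at (0,7/3); v=(3,-2)
4. t=7/6 → B at (7/2,0); v=(3,2)

Final position: (7/2,0)
Wall sequence: RTLB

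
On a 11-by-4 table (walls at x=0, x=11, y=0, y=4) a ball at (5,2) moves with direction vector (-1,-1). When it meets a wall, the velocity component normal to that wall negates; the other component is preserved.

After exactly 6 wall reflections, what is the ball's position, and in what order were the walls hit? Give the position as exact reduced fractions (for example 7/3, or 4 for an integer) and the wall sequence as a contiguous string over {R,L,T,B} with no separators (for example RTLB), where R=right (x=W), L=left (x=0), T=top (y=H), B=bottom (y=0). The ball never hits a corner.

1. t=2 → B at (3,0); v=(-1,1)
2. t=3 → L at (0,3); v=(1,1)
3. t=1 → T at (1,4); v=(1,-1)
4. t=4 → B at (5,0); v=(1,1)
5. t=4 → T at (9,4); v=(1,-1)
6. t=2 → R at (11,2); v=(-1,-1)

Final position: (11,2)
Wall sequence: BLTBTR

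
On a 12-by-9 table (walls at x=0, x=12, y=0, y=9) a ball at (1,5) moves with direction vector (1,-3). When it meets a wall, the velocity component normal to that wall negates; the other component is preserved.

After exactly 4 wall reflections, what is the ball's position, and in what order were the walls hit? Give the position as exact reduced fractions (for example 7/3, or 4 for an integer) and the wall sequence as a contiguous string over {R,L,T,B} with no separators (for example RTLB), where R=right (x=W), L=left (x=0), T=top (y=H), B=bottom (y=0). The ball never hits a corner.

1. t=5/3 → B at (8/3,0); v=(1,3)
2. t=3 → T at (17/3,9); v=(1,-3)
3. t=3 → B at (26/3,0); v=(1,3)
4. t=3 → T at (35/3,9); v=(1,-3)

Final position: (35/3,9)
Wall sequence: BTBT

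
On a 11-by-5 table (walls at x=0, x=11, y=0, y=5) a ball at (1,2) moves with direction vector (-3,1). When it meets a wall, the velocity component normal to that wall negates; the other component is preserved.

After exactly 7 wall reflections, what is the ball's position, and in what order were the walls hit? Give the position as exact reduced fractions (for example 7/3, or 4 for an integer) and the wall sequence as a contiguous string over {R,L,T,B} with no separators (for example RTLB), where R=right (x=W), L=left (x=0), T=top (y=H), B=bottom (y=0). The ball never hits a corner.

1. t=1/3 → L at (0,7/3); v=(3,1)
2. t=8/3 → T at (8,5); v=(3,-1)
3. t=1 → R at (11,4); v=(-3,-1)
4. t=11/3 → L at (0,1/3); v=(3,-1)
5. t=1/3 → B at (1,0); v=(3,1)
6. t=10/3 → R at (11,10/3); v=(-3,1)
7. t=5/3 → T at (6,5); v=(-3,-1)

Final position: (6,5)
Wall sequence: LTRLBRT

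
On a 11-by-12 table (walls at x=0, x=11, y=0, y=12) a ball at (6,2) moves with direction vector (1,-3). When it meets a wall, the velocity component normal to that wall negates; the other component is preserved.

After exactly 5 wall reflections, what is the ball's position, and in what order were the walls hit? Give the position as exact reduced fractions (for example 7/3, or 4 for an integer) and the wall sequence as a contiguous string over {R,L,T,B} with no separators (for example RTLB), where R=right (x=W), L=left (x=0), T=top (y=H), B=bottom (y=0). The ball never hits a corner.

Final position: (10/3,12)
Wall sequence: BTRBT

1. t=2/3 → B at (20/3,0); v=(1,3)
2. t=4 → T at (32/3,12); v=(1,-3)
3. t=1/3 → R at (11,11); v=(-1,-3)
4. t=11/3 → B at (22/3,0); v=(-1,3)
5. t=4 → T at (10/3,12); v=(-1,-3)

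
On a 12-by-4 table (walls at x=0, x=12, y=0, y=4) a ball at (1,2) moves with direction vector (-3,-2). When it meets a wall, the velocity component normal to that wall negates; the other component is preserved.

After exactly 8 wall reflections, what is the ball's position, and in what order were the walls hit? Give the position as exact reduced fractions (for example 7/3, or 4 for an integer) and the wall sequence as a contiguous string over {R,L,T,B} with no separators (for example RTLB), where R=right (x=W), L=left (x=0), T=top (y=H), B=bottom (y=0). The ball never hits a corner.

Final position: (2,0)
Wall sequence: LBTRBTLB

1. t=1/3 → L at (0,4/3); v=(3,-2)
2. t=2/3 → B at (2,0); v=(3,2)
3. t=2 → T at (8,4); v=(3,-2)
4. t=4/3 → R at (12,4/3); v=(-3,-2)
5. t=2/3 → B at (10,0); v=(-3,2)
6. t=2 → T at (4,4); v=(-3,-2)
7. t=4/3 → L at (0,4/3); v=(3,-2)
8. t=2/3 → B at (2,0); v=(3,2)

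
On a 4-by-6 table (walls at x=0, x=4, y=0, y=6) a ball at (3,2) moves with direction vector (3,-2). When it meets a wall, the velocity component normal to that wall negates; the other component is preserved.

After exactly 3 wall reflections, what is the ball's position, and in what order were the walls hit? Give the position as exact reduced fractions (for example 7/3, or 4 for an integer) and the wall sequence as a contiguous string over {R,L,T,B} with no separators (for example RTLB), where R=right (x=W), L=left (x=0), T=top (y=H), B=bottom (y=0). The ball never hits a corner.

1. t=1/3 → R at (4,4/3); v=(-3,-2)
2. t=2/3 → B at (2,0); v=(-3,2)
3. t=2/3 → L at (0,4/3); v=(3,2)

Final position: (0,4/3)
Wall sequence: RBL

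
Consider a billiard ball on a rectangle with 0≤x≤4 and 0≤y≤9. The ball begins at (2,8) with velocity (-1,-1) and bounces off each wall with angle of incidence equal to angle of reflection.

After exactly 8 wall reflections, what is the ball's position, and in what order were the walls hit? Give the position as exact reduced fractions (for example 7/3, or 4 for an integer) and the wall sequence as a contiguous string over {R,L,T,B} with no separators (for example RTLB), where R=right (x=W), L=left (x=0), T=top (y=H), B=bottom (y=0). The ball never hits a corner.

Final position: (4,4)
Wall sequence: LRBLRTLR

1. t=2 → L at (0,6); v=(1,-1)
2. t=4 → R at (4,2); v=(-1,-1)
3. t=2 → B at (2,0); v=(-1,1)
4. t=2 → L at (0,2); v=(1,1)
5. t=4 → R at (4,6); v=(-1,1)
6. t=3 → T at (1,9); v=(-1,-1)
7. t=1 → L at (0,8); v=(1,-1)
8. t=4 → R at (4,4); v=(-1,-1)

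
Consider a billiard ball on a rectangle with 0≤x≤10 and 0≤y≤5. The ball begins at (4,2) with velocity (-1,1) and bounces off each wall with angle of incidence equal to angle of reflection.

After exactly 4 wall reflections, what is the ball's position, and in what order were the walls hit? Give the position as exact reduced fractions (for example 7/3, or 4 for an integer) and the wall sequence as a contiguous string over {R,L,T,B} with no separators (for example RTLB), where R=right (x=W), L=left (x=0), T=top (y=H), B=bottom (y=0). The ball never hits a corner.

Final position: (9,5)
Wall sequence: TLBT

1. t=3 → T at (1,5); v=(-1,-1)
2. t=1 → L at (0,4); v=(1,-1)
3. t=4 → B at (4,0); v=(1,1)
4. t=5 → T at (9,5); v=(1,-1)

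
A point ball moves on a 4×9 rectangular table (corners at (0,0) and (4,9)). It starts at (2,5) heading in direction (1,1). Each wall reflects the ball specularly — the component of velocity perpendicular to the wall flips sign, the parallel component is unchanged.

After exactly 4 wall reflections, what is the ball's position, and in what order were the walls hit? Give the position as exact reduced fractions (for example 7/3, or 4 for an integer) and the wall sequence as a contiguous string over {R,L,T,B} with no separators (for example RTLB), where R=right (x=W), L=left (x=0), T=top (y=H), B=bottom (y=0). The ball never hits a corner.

Final position: (4,3)
Wall sequence: RTLR

1. t=2 → R at (4,7); v=(-1,1)
2. t=2 → T at (2,9); v=(-1,-1)
3. t=2 → L at (0,7); v=(1,-1)
4. t=4 → R at (4,3); v=(-1,-1)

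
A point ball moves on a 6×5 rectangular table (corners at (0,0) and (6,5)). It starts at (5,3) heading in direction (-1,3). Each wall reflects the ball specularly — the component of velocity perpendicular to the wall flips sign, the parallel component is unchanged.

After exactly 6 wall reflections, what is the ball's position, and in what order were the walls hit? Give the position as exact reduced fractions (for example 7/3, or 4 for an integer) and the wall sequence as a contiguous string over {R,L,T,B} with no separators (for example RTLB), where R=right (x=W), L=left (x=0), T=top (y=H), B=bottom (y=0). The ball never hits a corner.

Final position: (7/3,5)
Wall sequence: TBTLBT

1. t=2/3 → T at (13/3,5); v=(-1,-3)
2. t=5/3 → B at (8/3,0); v=(-1,3)
3. t=5/3 → T at (1,5); v=(-1,-3)
4. t=1 → L at (0,2); v=(1,-3)
5. t=2/3 → B at (2/3,0); v=(1,3)
6. t=5/3 → T at (7/3,5); v=(1,-3)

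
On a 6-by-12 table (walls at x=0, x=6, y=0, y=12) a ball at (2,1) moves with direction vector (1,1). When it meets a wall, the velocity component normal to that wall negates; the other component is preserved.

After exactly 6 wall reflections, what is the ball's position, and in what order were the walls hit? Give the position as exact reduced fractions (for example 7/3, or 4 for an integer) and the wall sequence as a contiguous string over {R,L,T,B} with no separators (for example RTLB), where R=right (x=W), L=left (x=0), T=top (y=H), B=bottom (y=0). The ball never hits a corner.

Final position: (1,0)
Wall sequence: RLTRLB

1. t=4 → R at (6,5); v=(-1,1)
2. t=6 → L at (0,11); v=(1,1)
3. t=1 → T at (1,12); v=(1,-1)
4. t=5 → R at (6,7); v=(-1,-1)
5. t=6 → L at (0,1); v=(1,-1)
6. t=1 → B at (1,0); v=(1,1)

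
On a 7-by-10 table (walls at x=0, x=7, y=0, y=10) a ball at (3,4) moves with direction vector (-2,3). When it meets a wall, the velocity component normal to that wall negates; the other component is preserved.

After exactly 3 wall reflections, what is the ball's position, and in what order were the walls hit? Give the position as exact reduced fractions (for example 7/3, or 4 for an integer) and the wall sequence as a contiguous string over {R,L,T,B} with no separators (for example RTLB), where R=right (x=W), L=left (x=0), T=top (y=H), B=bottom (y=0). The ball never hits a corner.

Final position: (7,1)
Wall sequence: LTR

1. t=3/2 → L at (0,17/2); v=(2,3)
2. t=1/2 → T at (1,10); v=(2,-3)
3. t=3 → R at (7,1); v=(-2,-3)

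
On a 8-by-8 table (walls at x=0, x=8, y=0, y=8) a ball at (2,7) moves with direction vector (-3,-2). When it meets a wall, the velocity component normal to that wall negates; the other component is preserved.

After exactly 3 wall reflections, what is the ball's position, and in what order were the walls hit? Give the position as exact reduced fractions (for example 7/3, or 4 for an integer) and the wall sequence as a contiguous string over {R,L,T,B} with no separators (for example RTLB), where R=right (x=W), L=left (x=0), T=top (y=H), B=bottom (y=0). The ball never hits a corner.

Final position: (15/2,0)
Wall sequence: LRB

1. t=2/3 → L at (0,17/3); v=(3,-2)
2. t=8/3 → R at (8,1/3); v=(-3,-2)
3. t=1/6 → B at (15/2,0); v=(-3,2)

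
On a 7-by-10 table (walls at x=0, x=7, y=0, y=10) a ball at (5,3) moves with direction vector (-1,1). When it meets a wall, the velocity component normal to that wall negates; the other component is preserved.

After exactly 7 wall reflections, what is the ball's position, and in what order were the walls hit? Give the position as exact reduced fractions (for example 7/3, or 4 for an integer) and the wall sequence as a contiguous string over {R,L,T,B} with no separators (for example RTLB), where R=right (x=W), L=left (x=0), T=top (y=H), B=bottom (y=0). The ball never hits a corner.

1. t=5 → L at (0,8); v=(1,1)
2. t=2 → T at (2,10); v=(1,-1)
3. t=5 → R at (7,5); v=(-1,-1)
4. t=5 → B at (2,0); v=(-1,1)
5. t=2 → L at (0,2); v=(1,1)
6. t=7 → R at (7,9); v=(-1,1)
7. t=1 → T at (6,10); v=(-1,-1)

Final position: (6,10)
Wall sequence: LTRBLRT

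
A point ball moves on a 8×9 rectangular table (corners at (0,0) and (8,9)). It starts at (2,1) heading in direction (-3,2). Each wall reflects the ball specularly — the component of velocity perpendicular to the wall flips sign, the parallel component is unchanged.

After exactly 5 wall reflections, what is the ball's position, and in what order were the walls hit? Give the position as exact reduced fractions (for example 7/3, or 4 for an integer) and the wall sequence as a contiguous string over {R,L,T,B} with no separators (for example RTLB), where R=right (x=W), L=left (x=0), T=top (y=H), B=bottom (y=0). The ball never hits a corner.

1. t=2/3 → L at (0,7/3); v=(3,2)
2. t=8/3 → R at (8,23/3); v=(-3,2)
3. t=2/3 → T at (6,9); v=(-3,-2)
4. t=2 → L at (0,5); v=(3,-2)
5. t=5/2 → B at (15/2,0); v=(3,2)

Final position: (15/2,0)
Wall sequence: LRTLB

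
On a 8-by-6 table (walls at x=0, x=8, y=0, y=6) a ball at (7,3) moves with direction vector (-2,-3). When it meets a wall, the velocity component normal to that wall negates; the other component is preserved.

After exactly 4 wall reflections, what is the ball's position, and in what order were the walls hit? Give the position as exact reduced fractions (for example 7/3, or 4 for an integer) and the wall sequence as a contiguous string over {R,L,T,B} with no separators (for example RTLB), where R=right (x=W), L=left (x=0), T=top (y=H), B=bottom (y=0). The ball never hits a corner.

Final position: (3,0)
Wall sequence: BTLB

1. t=1 → B at (5,0); v=(-2,3)
2. t=2 → T at (1,6); v=(-2,-3)
3. t=1/2 → L at (0,9/2); v=(2,-3)
4. t=3/2 → B at (3,0); v=(2,3)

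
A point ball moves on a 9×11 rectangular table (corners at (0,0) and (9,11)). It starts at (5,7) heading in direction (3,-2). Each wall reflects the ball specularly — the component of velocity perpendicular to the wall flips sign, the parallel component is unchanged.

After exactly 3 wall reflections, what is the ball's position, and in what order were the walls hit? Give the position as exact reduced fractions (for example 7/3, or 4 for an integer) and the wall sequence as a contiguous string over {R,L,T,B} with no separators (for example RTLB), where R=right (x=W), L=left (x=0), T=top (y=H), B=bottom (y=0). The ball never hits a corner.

1. t=4/3 → R at (9,13/3); v=(-3,-2)
2. t=13/6 → B at (5/2,0); v=(-3,2)
3. t=5/6 → L at (0,5/3); v=(3,2)

Final position: (0,5/3)
Wall sequence: RBL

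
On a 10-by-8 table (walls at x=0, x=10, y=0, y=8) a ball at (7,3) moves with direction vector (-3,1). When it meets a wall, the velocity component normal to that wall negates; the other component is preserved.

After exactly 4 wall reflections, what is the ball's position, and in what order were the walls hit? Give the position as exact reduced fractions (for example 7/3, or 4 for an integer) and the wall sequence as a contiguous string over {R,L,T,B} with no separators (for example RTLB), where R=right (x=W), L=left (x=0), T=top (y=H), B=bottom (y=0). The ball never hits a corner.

Final position: (0,4)
Wall sequence: LTRL

1. t=7/3 → L at (0,16/3); v=(3,1)
2. t=8/3 → T at (8,8); v=(3,-1)
3. t=2/3 → R at (10,22/3); v=(-3,-1)
4. t=10/3 → L at (0,4); v=(3,-1)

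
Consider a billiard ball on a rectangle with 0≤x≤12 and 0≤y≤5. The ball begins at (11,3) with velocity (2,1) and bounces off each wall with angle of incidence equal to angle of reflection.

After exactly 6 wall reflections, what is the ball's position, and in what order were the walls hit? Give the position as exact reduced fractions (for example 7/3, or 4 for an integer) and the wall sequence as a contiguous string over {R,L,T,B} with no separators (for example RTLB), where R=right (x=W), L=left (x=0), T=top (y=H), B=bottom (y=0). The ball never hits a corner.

Final position: (12,9/2)
Wall sequence: RTLBTR

1. t=1/2 → R at (12,7/2); v=(-2,1)
2. t=3/2 → T at (9,5); v=(-2,-1)
3. t=9/2 → L at (0,1/2); v=(2,-1)
4. t=1/2 → B at (1,0); v=(2,1)
5. t=5 → T at (11,5); v=(2,-1)
6. t=1/2 → R at (12,9/2); v=(-2,-1)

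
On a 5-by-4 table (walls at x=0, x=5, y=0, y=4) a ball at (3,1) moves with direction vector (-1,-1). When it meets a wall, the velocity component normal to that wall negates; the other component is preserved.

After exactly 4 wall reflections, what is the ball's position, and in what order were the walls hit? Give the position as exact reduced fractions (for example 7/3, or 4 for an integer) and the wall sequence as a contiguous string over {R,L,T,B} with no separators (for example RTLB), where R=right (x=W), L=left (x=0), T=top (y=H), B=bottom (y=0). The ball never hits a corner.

1. t=1 → B at (2,0); v=(-1,1)
2. t=2 → L at (0,2); v=(1,1)
3. t=2 → T at (2,4); v=(1,-1)
4. t=3 → R at (5,1); v=(-1,-1)

Final position: (5,1)
Wall sequence: BLTR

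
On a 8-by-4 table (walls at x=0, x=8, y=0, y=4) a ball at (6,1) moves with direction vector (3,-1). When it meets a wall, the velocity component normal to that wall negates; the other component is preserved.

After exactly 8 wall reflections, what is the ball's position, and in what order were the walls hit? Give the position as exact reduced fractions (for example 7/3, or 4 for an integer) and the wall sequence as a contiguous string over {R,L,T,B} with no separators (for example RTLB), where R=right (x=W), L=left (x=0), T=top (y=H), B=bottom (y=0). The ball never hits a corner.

Final position: (8,7/3)
Wall sequence: RBLTRLBR

1. t=2/3 → R at (8,1/3); v=(-3,-1)
2. t=1/3 → B at (7,0); v=(-3,1)
3. t=7/3 → L at (0,7/3); v=(3,1)
4. t=5/3 → T at (5,4); v=(3,-1)
5. t=1 → R at (8,3); v=(-3,-1)
6. t=8/3 → L at (0,1/3); v=(3,-1)
7. t=1/3 → B at (1,0); v=(3,1)
8. t=7/3 → R at (8,7/3); v=(-3,1)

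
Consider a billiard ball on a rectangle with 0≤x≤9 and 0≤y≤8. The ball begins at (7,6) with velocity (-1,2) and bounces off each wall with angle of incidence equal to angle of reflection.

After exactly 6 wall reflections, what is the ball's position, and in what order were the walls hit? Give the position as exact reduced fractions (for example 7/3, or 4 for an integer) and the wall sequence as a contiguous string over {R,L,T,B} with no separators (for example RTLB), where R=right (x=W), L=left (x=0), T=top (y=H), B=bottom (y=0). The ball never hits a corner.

Final position: (9,6)
Wall sequence: TBLTBR

1. t=1 → T at (6,8); v=(-1,-2)
2. t=4 → B at (2,0); v=(-1,2)
3. t=2 → L at (0,4); v=(1,2)
4. t=2 → T at (2,8); v=(1,-2)
5. t=4 → B at (6,0); v=(1,2)
6. t=3 → R at (9,6); v=(-1,2)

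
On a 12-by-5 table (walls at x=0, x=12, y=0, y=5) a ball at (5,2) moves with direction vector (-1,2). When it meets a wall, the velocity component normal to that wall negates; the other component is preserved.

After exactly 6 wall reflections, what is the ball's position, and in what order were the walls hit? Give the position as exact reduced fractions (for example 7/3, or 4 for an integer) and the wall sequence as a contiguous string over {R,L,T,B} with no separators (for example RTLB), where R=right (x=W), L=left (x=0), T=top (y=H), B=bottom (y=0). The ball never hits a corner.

Final position: (13/2,5)
Wall sequence: TBLTBT

1. t=3/2 → T at (7/2,5); v=(-1,-2)
2. t=5/2 → B at (1,0); v=(-1,2)
3. t=1 → L at (0,2); v=(1,2)
4. t=3/2 → T at (3/2,5); v=(1,-2)
5. t=5/2 → B at (4,0); v=(1,2)
6. t=5/2 → T at (13/2,5); v=(1,-2)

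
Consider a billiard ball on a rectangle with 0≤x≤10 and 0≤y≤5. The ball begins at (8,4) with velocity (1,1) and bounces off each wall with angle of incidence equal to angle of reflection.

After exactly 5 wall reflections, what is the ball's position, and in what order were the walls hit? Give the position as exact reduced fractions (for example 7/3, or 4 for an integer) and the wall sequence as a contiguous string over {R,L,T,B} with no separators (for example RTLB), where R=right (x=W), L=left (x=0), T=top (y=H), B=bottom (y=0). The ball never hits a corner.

Final position: (0,4)
Wall sequence: TRBTL

1. t=1 → T at (9,5); v=(1,-1)
2. t=1 → R at (10,4); v=(-1,-1)
3. t=4 → B at (6,0); v=(-1,1)
4. t=5 → T at (1,5); v=(-1,-1)
5. t=1 → L at (0,4); v=(1,-1)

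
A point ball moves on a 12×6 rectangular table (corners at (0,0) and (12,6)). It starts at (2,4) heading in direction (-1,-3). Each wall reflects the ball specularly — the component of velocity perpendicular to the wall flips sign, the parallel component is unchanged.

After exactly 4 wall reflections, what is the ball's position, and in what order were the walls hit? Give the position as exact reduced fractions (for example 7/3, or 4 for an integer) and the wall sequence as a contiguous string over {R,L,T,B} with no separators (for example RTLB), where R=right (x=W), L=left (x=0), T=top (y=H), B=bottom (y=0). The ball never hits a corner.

Final position: (10/3,0)
Wall sequence: BLTB

1. t=4/3 → B at (2/3,0); v=(-1,3)
2. t=2/3 → L at (0,2); v=(1,3)
3. t=4/3 → T at (4/3,6); v=(1,-3)
4. t=2 → B at (10/3,0); v=(1,3)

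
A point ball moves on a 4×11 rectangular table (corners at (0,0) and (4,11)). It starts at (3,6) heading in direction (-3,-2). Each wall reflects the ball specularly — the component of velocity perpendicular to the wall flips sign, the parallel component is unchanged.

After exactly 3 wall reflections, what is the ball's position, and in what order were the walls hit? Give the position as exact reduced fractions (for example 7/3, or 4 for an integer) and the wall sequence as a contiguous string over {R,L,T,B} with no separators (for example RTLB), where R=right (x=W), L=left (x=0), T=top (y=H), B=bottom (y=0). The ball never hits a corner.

Final position: (2,0)
Wall sequence: LRB

1. t=1 → L at (0,4); v=(3,-2)
2. t=4/3 → R at (4,4/3); v=(-3,-2)
3. t=2/3 → B at (2,0); v=(-3,2)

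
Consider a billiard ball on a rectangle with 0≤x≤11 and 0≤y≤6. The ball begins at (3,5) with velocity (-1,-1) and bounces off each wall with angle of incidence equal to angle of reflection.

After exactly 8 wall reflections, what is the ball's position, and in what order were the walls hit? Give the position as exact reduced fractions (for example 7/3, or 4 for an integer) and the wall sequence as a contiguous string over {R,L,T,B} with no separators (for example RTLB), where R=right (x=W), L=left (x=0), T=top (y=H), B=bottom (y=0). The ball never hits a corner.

Final position: (4,0)
Wall sequence: LBTRBTLB

1. t=3 → L at (0,2); v=(1,-1)
2. t=2 → B at (2,0); v=(1,1)
3. t=6 → T at (8,6); v=(1,-1)
4. t=3 → R at (11,3); v=(-1,-1)
5. t=3 → B at (8,0); v=(-1,1)
6. t=6 → T at (2,6); v=(-1,-1)
7. t=2 → L at (0,4); v=(1,-1)
8. t=4 → B at (4,0); v=(1,1)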